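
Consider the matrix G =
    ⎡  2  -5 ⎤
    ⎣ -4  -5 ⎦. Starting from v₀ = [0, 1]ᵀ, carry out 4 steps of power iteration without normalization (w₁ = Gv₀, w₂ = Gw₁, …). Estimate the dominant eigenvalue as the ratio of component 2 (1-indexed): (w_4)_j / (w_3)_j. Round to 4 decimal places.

-7.7368

w1 = Gv₀ = (2·0 + (-5)·1; (-4)·0 + (-5)·1) = (-5, -5)
w2 = Gw1 = (2·(-5) + (-5)·(-5); (-4)·(-5) + (-5)·(-5)) = (15, 45)
w3 = Gw2 = (-195, -285)
w4 = Gw3 = (1035, 2205)
Ratio at component: 2205 / -285 = -7.7368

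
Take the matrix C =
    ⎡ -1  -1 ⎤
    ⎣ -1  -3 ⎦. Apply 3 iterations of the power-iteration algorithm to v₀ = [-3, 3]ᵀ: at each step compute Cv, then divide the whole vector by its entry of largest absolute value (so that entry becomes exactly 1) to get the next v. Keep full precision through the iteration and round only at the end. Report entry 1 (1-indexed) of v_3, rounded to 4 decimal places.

0.4000

Cv0 = (0.00000, -6.00000); divide by -6.00000 → v1 = (0.00000, 1.00000)
Cv1 = (-1.00000, -3.00000); divide by -3.00000 → v2 = (0.33333, 1.00000)
Cv2 = (-1.33333, -3.33333); divide by -3.33333 → v3 = (0.40000, 1.00000)
Requested entry of v3: -24/-60 = 0.4000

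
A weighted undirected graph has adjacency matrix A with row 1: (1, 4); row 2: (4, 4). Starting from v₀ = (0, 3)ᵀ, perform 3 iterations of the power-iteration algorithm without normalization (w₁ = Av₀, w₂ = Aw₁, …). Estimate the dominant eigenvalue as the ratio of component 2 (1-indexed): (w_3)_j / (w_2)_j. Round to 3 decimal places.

w1 = Av₀ = (1·0 + 4·3; 4·0 + 4·3) = (12, 12)
w2 = Aw1 = (1·12 + 4·12; 4·12 + 4·12) = (60, 96)
w3 = Aw2 = (444, 624)
Ratio at component: 624 / 96 = 6.500

λ ≈ 6.500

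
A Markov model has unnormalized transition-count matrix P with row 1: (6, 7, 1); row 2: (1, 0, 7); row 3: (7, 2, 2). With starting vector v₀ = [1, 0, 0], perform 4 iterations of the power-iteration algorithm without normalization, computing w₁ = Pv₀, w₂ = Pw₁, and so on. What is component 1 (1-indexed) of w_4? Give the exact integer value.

w1 = Pv₀ = (6, 1, 7)
w2 = Pw1 = (50, 55, 58)
w3 = Pw2 = (743, 456, 576)
w4 = Pw3 = (8226, 4775, 7265)
The requested component of w4 is 8226.

8226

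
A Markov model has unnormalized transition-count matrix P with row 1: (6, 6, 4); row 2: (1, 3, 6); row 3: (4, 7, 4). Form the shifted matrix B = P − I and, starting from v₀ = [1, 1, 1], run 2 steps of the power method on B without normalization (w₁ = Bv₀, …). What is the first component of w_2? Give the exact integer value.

B = P − I has rows (5, 6, 4); (1, 2, 6); (4, 7, 3)
w1 = Bv₀ = (15, 9, 14)
w2 = Bw1 = (185, 117, 165)
Requested component of w2: 185

185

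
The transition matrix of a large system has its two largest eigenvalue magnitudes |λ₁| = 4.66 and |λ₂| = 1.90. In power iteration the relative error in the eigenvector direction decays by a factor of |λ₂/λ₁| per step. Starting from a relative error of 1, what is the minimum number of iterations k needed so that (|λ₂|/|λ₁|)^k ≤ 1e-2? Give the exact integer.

|λ₂/λ₁| = 1.90/4.66 = 0.40773
Need k ≥ ln(1e-2) / ln(0.40773) = -4.6052 / -0.8972 ≈ 5.133
Smallest integer k satisfying the bound: 6

6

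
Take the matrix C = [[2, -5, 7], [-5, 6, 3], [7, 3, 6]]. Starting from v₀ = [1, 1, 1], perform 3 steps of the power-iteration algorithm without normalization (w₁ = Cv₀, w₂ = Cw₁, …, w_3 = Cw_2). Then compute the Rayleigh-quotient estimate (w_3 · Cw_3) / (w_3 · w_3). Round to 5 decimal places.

w1 = Cv₀ = (2·1 + (-5)·1 + 7·1; (-5)·1 + 6·1 + 3·1; 7·1 + 3·1 + 6·1) = (4, 4, 16)
w2 = Cw1 = (2·4 + (-5)·4 + 7·16; (-5)·4 + 6·4 + 3·16; 7·4 + 3·4 + 6·16) = (100, 52, 136)
w3 = Cw2 = (892, 220, 1672)
Cw3 = (12388, 1876, 16936)
w3·Cw3 = 892·12388 + 220·1876 + 1672·16936 = 39779808; w3·w3 = 892·892 + 220·220 + 1672·1672 = 3639648
λ ≈ 39779808/3639648 = 10.92958

10.92958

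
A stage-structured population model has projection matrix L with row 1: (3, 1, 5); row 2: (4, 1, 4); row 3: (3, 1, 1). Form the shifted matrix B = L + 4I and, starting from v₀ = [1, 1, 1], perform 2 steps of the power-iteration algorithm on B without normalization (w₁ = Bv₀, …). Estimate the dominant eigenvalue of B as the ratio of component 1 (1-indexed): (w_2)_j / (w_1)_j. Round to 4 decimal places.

μ ≈ 11.4615

B = L + 4I has rows (7, 1, 5); (4, 5, 4); (3, 1, 5)
w1 = Bv₀ = (13, 13, 9)
w2 = Bw1 = (149, 153, 97)
Ratio: 149/13 = 11.4615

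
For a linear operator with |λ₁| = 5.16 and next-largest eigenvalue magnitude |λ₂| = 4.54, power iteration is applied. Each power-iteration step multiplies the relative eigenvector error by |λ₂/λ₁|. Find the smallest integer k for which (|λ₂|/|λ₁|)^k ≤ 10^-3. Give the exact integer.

|λ₂/λ₁| = 4.54/5.16 = 0.87984
Need k ≥ ln(10^-3) / ln(0.87984) = -6.9078 / -0.1280 ≈ 53.963
Smallest integer k satisfying the bound: 54

54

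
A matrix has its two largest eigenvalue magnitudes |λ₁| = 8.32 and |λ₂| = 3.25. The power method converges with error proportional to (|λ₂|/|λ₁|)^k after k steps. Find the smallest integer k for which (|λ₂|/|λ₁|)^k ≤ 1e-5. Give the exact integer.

|λ₂/λ₁| = 3.25/8.32 = 0.39063
Need k ≥ ln(1e-5) / ln(0.39063) = -11.5129 / -0.9400 ≈ 12.248
Smallest integer k satisfying the bound: 13

13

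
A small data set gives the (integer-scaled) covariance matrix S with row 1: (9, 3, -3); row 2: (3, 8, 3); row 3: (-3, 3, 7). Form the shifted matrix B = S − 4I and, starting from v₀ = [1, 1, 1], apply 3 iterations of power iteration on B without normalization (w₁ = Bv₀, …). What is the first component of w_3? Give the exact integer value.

B = S − 4I has rows (5, 3, -3); (3, 4, 3); (-3, 3, 3)
w1 = Bv₀ = (5, 10, 3)
w2 = Bw1 = (46, 64, 24)
w3 = Bw2 = (350, 466, 126)
Requested component of w3: 350

350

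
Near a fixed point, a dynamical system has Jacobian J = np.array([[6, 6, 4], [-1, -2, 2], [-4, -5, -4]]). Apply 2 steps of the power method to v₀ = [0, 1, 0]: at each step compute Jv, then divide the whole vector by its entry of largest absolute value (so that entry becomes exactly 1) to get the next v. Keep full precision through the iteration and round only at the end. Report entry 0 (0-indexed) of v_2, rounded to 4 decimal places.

Jv0 = (6.00000, -2.00000, -5.00000); divide by 6.00000 → v1 = (1.00000, -0.33333, -0.83333)
Jv1 = (0.66667, -2.00000, 1.00000); divide by -2.00000 → v2 = (-0.33333, 1.00000, -0.50000)
Requested entry of v2: 4/-12 = -0.3333

-0.3333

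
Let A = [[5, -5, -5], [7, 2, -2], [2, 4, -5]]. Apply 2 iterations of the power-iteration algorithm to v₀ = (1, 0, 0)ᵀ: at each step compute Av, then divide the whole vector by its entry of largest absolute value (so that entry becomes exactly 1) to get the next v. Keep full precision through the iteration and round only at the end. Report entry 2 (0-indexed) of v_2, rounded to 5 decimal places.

0.62222

Av0 = (5.000000, 7.000000, 2.000000); divide by 7.000000 → v1 = (0.714286, 1.000000, 0.285714)
Av1 = (-2.857143, 6.428571, 4.000000); divide by 6.428571 → v2 = (-0.444444, 1.000000, 0.622222)
Requested entry of v2: 28/45 = 0.62222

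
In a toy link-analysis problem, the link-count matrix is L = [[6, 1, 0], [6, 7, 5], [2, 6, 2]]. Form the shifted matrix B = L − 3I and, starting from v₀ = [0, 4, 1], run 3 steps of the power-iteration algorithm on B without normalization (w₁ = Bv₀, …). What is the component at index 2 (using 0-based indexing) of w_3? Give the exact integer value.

1293

B = L − 3I has rows (3, 1, 0); (6, 4, 5); (2, 6, -1)
w1 = Bv₀ = (3·0 + 1·4 + 0·1; 6·0 + 4·4 + 5·1; 2·0 + 6·4 + (-1)·1) = (4, 21, 23)
w2 = Bw1 = (3·4 + 1·21 + 0·23; 6·4 + 4·21 + 5·23; 2·4 + 6·21 + (-1)·23) = (33, 223, 111)
w3 = Bw2 = (322, 1645, 1293)
Requested component of w3: 1293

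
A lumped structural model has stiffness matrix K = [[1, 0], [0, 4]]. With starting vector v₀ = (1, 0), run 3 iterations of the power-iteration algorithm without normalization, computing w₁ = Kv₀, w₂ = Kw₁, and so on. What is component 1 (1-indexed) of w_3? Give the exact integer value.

1

w1 = Kv₀ = (1·1 + 0·0; 0·1 + 4·0) = (1, 0)
w2 = Kw1 = (1·1 + 0·0; 0·1 + 4·0) = (1, 0)
w3 = Kw2 = (1, 0)
The requested component of w3 is 1.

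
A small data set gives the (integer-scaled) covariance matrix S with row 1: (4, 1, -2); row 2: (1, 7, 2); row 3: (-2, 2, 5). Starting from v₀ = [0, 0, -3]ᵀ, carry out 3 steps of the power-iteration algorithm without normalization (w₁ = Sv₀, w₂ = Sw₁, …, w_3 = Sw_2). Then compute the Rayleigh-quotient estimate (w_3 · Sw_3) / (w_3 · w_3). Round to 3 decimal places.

7.948

w1 = Sv₀ = (6, -6, -15)
w2 = Sw1 = (48, -66, -99)
w3 = Sw2 = (324, -612, -723)
Sw3 = (2130, -5406, -5487)
w3·Sw3 = 324·2130 + (-612)·(-5406) + (-723)·(-5487) = 7965693; w3·w3 = 324·324 + (-612)·(-612) + (-723)·(-723) = 1002249
λ ≈ 7965693/1002249 = 7.948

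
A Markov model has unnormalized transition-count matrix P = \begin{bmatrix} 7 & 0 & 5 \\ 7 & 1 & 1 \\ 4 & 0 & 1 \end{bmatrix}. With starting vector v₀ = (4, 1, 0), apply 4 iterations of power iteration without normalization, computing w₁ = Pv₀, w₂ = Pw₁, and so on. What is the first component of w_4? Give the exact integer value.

24164

w1 = Pv₀ = (28, 29, 16)
w2 = Pw1 = (276, 241, 128)
w3 = Pw2 = (2572, 2301, 1232)
w4 = Pw3 = (24164, 21537, 11520)
The requested component of w4 is 24164.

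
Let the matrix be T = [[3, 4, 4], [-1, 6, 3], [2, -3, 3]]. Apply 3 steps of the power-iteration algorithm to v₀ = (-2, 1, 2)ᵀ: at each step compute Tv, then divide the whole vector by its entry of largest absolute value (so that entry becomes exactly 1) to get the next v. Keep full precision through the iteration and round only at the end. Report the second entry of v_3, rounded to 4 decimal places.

0.7434

Tv0 = (6.00000, 14.00000, -1.00000); divide by 14.00000 → v1 = (0.42857, 1.00000, -0.07143)
Tv1 = (5.00000, 5.35714, -2.35714); divide by 5.35714 → v2 = (0.93333, 1.00000, -0.44000)
Tv2 = (5.04000, 3.74667, -2.45333); divide by 5.04000 → v3 = (1.00000, 0.74339, -0.48677)
Requested entry of v3: 281/378 = 0.7434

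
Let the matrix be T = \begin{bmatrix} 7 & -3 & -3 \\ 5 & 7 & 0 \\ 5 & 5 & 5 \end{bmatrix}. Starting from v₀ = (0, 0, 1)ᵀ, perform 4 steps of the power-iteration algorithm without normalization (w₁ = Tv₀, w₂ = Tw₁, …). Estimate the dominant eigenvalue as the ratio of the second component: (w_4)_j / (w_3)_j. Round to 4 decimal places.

λ ≈ 11.1579

w1 = Tv₀ = (7·0 + (-3)·0 + (-3)·1; 5·0 + 7·0 + 0·1; 5·0 + 5·0 + 5·1) = (-3, 0, 5)
w2 = Tw1 = (7·(-3) + (-3)·0 + (-3)·5; 5·(-3) + 7·0 + 0·5; 5·(-3) + 5·0 + 5·5) = (-36, -15, 10)
w3 = Tw2 = (-237, -285, -205)
w4 = Tw3 = (-189, -3180, -3635)
Ratio at component: -3180 / -285 = 11.1579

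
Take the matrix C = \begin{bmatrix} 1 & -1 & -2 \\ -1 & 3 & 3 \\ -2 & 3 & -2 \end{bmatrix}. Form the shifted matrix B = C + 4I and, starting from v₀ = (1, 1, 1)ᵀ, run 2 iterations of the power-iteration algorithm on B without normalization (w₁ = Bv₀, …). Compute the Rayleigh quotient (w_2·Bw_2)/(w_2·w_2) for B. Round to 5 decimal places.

8.59643

B = C + 4I has rows (5, -1, -2); (-1, 7, 3); (-2, 3, 2)
w1 = Bv₀ = (2, 9, 3)
w2 = Bw1 = (-5, 70, 29)
Bw2 = (-153, 582, 278)
w2·Bw2 = 49567; w2·w2 = 5766; μ ≈ 49567/5766 = 8.59643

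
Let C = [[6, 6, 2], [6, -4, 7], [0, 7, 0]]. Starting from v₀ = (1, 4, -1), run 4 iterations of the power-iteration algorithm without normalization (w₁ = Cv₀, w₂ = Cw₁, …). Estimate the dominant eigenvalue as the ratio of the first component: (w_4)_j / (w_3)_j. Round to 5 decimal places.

λ ≈ 4.40376

w1 = Cv₀ = (28, -17, 28)
w2 = Cw1 = (122, 432, -119)
w3 = Cw2 = (3086, -1829, 3024)
w4 = Cw3 = (13590, 47000, -12803)
Ratio at component: 13590 / 3086 = 4.40376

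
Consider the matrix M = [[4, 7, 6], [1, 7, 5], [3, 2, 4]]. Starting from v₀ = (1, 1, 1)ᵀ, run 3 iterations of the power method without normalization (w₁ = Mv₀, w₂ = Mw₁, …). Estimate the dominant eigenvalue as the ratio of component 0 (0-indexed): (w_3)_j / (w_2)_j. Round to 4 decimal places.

λ ≈ 12.2113

w1 = Mv₀ = (4·1 + 7·1 + 6·1; 1·1 + 7·1 + 5·1; 3·1 + 2·1 + 4·1) = (17, 13, 9)
w2 = Mw1 = (4·17 + 7·13 + 6·9; 1·17 + 7·13 + 5·9; 3·17 + 2·13 + 4·9) = (213, 153, 113)
w3 = Mw2 = (2601, 1849, 1397)
Ratio at component: 2601 / 213 = 12.2113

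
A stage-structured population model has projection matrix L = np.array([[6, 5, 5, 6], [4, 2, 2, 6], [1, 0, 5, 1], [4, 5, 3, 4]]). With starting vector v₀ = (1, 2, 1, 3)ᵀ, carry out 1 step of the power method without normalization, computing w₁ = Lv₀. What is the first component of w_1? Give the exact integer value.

w1 = Lv₀ = (6·1 + 5·2 + 5·1 + 6·3; 4·1 + 2·2 + 2·1 + 6·3; 1·1 + 0·2 + 5·1 + 1·3; 4·1 + 5·2 + 3·1 + 4·3) = (39, 28, 9, 29)
The requested component of w1 is 39.

39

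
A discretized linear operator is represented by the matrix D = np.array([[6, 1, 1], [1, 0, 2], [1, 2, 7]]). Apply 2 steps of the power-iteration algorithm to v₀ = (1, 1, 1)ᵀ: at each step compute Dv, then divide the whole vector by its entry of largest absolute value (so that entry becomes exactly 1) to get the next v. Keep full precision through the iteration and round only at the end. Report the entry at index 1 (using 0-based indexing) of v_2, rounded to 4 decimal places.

0.3333

Dv0 = (8.00000, 3.00000, 10.00000); divide by 10.00000 → v1 = (0.80000, 0.30000, 1.00000)
Dv1 = (6.10000, 2.80000, 8.40000); divide by 8.40000 → v2 = (0.72619, 0.33333, 1.00000)
Requested entry of v2: 28/84 = 0.3333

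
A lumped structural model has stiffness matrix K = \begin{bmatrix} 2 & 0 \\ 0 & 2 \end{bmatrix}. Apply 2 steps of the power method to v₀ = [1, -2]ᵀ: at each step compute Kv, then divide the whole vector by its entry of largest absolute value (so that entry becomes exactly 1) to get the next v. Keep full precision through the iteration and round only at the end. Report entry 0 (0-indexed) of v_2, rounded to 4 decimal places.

Kv0 = (2.00000, -4.00000); divide by -4.00000 → v1 = (-0.50000, 1.00000)
Kv1 = (-1.00000, 2.00000); divide by 2.00000 → v2 = (-0.50000, 1.00000)
Requested entry of v2: 4/-8 = -0.5000

-0.5000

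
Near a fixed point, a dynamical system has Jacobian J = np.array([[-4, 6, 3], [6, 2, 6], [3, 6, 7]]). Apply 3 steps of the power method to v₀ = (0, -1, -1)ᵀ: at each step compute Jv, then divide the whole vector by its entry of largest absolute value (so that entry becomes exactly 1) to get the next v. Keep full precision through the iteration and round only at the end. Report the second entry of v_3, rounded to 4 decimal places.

Jv0 = (-9.00000, -8.00000, -13.00000); divide by -13.00000 → v1 = (0.69231, 0.61538, 1.00000)
Jv1 = (3.92308, 11.38462, 12.76923); divide by 12.76923 → v2 = (0.30723, 0.89157, 1.00000)
Jv2 = (7.12048, 9.62651, 13.27108); divide by 13.27108 → v3 = (0.53654, 0.72537, 1.00000)
Requested entry of v3: -1598/-2203 = 0.7254

0.7254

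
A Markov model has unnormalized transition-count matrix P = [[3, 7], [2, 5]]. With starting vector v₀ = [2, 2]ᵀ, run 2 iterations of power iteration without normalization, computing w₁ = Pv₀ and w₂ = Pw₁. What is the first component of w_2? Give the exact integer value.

w1 = Pv₀ = (20, 14)
w2 = Pw1 = (158, 110)
The requested component of w2 is 158.

158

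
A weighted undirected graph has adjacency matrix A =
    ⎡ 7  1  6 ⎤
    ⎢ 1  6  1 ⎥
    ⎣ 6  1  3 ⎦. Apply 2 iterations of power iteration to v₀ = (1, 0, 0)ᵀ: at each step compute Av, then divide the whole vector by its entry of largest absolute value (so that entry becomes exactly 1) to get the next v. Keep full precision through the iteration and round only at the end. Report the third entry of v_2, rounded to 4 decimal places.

0.7093

Av0 = (7.00000, 1.00000, 6.00000); divide by 7.00000 → v1 = (1.00000, 0.14286, 0.85714)
Av1 = (12.28571, 2.71429, 8.71429); divide by 12.28571 → v2 = (1.00000, 0.22093, 0.70930)
Requested entry of v2: 61/86 = 0.7093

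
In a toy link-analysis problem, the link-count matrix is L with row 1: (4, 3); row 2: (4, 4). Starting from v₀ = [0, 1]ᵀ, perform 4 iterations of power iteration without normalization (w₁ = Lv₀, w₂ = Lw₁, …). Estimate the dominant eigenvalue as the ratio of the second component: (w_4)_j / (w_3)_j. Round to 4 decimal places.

7.4615

w1 = Lv₀ = (4·0 + 3·1; 4·0 + 4·1) = (3, 4)
w2 = Lw1 = (4·3 + 3·4; 4·3 + 4·4) = (24, 28)
w3 = Lw2 = (180, 208)
w4 = Lw3 = (1344, 1552)
Ratio at component: 1552 / 208 = 7.4615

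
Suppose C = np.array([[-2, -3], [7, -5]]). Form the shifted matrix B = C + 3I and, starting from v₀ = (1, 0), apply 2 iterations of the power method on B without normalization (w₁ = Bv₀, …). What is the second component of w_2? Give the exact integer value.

B = C + 3I has rows (1, -3); (7, -2)
w1 = Bv₀ = (1·1 + (-3)·0; 7·1 + (-2)·0) = (1, 7)
w2 = Bw1 = (1·1 + (-3)·7; 7·1 + (-2)·7) = (-20, -7)
Requested component of w2: -7

-7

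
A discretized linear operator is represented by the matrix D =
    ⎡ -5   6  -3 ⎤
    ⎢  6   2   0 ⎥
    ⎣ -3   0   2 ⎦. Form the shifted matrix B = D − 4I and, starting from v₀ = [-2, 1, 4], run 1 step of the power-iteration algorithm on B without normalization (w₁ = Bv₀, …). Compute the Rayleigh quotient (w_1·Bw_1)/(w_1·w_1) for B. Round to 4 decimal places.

B = D − 4I has rows (-9, 6, -3); (6, -2, 0); (-3, 0, -2)
w1 = Bv₀ = ((-9)·(-2) + 6·1 + (-3)·4; 6·(-2) + (-2)·1 + 0·4; (-3)·(-2) + 0·1 + (-2)·4) = (12, -14, -2)
Bw1 = (-186, 100, -32)
w1·Bw1 = -3568; w1·w1 = 344; μ ≈ -3568/344 = -10.3721

μ ≈ -10.3721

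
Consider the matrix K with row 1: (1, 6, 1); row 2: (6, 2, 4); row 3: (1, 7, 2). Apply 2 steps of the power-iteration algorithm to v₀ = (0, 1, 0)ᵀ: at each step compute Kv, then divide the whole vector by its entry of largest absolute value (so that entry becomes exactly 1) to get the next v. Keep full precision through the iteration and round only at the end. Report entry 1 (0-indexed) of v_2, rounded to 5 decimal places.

Kv0 = (6.000000, 2.000000, 7.000000); divide by 7.000000 → v1 = (0.857143, 0.285714, 1.000000)
Kv1 = (3.571429, 9.714286, 4.857143); divide by 9.714286 → v2 = (0.367647, 1.000000, 0.500000)
Requested entry of v2: 68/68 = 1.00000

1.00000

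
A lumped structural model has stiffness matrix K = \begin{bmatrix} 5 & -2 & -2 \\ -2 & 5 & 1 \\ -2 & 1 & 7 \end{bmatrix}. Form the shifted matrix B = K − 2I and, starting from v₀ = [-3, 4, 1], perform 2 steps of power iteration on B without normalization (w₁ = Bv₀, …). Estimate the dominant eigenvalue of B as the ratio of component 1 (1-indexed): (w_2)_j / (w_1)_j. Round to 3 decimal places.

μ ≈ 6.579

B = K − 2I has rows (3, -2, -2); (-2, 3, 1); (-2, 1, 5)
w1 = Bv₀ = (3·(-3) + (-2)·4 + (-2)·1; (-2)·(-3) + 3·4 + 1·1; (-2)·(-3) + 1·4 + 5·1) = (-19, 19, 15)
w2 = Bw1 = (3·(-19) + (-2)·19 + (-2)·15; (-2)·(-19) + 3·19 + 1·15; (-2)·(-19) + 1·19 + 5·15) = (-125, 110, 132)
Ratio: -125/-19 = 6.579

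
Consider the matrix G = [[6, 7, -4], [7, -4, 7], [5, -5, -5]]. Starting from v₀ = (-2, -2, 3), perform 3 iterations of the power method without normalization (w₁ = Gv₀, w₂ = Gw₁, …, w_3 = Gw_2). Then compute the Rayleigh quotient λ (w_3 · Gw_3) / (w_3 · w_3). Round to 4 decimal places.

w1 = Gv₀ = (6·(-2) + 7·(-2) + (-4)·3; 7·(-2) + (-4)·(-2) + 7·3; 5·(-2) + (-5)·(-2) + (-5)·3) = (-38, 15, -15)
w2 = Gw1 = (6·(-38) + 7·15 + (-4)·(-15); 7·(-38) + (-4)·15 + 7·(-15); 5·(-38) + (-5)·15 + (-5)·(-15)) = (-63, -431, -190)
w3 = Gw2 = (-2635, -47, 2790)
Gw3 = (-27299, 1273, -26890)
w3·Gw3 = (-2635)·(-27299) + (-47)·1273 + 2790·(-26890) = -3150066; w3·w3 = (-2635)·(-2635) + (-47)·(-47) + 2790·2790 = 14729534
λ ≈ -3150066/14729534 = -0.2139

λ ≈ -0.2139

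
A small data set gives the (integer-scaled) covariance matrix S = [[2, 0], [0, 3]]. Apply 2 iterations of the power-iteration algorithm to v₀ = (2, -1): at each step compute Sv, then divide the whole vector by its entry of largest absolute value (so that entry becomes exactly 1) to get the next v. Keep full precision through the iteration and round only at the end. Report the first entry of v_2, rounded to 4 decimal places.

Sv0 = (4.00000, -3.00000); divide by 4.00000 → v1 = (1.00000, -0.75000)
Sv1 = (2.00000, -2.25000); divide by -2.25000 → v2 = (-0.88889, 1.00000)
Requested entry of v2: 8/-9 = -0.8889

-0.8889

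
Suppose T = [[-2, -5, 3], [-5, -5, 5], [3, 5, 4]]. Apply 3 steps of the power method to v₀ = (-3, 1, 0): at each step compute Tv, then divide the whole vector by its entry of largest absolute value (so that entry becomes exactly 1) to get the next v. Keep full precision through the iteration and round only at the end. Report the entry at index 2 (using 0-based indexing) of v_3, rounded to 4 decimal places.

Tv0 = (1.00000, 10.00000, -4.00000); divide by 10.00000 → v1 = (0.10000, 1.00000, -0.40000)
Tv1 = (-6.40000, -7.50000, 3.70000); divide by -7.50000 → v2 = (0.85333, 1.00000, -0.49333)
Tv2 = (-8.18667, -11.73333, 5.58667); divide by -11.73333 → v3 = (0.69773, 1.00000, -0.47614)
Requested entry of v3: -419/880 = -0.4761

-0.4761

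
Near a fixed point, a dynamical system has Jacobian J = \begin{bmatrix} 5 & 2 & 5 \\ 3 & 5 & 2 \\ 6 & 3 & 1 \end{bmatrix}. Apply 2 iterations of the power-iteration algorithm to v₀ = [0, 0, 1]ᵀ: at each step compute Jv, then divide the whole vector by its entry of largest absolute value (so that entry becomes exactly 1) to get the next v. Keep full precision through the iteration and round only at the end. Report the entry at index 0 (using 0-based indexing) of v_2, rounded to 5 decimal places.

0.91892

Jv0 = (5.000000, 2.000000, 1.000000); divide by 5.000000 → v1 = (1.000000, 0.400000, 0.200000)
Jv1 = (6.800000, 5.400000, 7.400000); divide by 7.400000 → v2 = (0.918919, 0.729730, 1.000000)
Requested entry of v2: 34/37 = 0.91892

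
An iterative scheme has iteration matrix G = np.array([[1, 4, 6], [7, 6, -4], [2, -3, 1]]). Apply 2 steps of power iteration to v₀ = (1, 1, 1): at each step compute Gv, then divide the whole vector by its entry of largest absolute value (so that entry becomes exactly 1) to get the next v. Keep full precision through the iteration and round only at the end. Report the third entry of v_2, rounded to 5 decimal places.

-0.03817

Gv0 = (11.000000, 9.000000, 0.000000); divide by 11.000000 → v1 = (1.000000, 0.818182, 0.000000)
Gv1 = (4.272727, 11.909091, -0.454545); divide by 11.909091 → v2 = (0.358779, 1.000000, -0.038168)
Requested entry of v2: -5/131 = -0.03817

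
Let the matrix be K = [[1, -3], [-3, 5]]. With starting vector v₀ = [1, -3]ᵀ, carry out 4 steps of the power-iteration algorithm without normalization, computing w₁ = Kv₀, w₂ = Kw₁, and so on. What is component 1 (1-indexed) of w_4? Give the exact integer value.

w1 = Kv₀ = (1·1 + (-3)·(-3); (-3)·1 + 5·(-3)) = (10, -18)
w2 = Kw1 = (1·10 + (-3)·(-18); (-3)·10 + 5·(-18)) = (64, -120)
w3 = Kw2 = (424, -792)
w4 = Kw3 = (2800, -5232)
The requested component of w4 is 2800.

2800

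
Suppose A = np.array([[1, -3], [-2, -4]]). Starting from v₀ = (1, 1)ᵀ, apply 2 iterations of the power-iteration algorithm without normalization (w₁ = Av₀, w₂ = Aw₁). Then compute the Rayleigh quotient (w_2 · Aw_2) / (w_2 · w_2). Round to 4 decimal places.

w1 = Av₀ = (1·1 + (-3)·1; (-2)·1 + (-4)·1) = (-2, -6)
w2 = Aw1 = (1·(-2) + (-3)·(-6); (-2)·(-2) + (-4)·(-6)) = (16, 28)
Aw2 = (-68, -144)
w2·Aw2 = 16·(-68) + 28·(-144) = -5120; w2·w2 = 16·16 + 28·28 = 1040
λ ≈ -5120/1040 = -4.9231

-4.9231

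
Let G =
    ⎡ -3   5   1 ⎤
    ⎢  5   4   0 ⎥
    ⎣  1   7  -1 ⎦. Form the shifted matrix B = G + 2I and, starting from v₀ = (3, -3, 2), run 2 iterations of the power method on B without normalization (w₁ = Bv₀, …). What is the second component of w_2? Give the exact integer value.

B = G + 2I has rows (-1, 5, 1); (5, 6, 0); (1, 7, 1)
w1 = Bv₀ = (-16, -3, -16)
w2 = Bw1 = (-15, -98, -53)
Requested component of w2: -98

-98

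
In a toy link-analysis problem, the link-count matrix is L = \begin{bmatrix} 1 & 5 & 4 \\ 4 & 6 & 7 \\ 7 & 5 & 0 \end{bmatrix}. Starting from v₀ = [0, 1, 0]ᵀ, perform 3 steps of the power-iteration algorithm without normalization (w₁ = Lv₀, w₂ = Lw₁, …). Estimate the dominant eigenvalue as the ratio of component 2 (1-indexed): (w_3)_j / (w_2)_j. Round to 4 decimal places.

13.4176

w1 = Lv₀ = (1·0 + 5·1 + 4·0; 4·0 + 6·1 + 7·0; 7·0 + 5·1 + 0·0) = (5, 6, 5)
w2 = Lw1 = (1·5 + 5·6 + 4·5; 4·5 + 6·6 + 7·5; 7·5 + 5·6 + 0·5) = (55, 91, 65)
w3 = Lw2 = (770, 1221, 840)
Ratio at component: 1221 / 91 = 13.4176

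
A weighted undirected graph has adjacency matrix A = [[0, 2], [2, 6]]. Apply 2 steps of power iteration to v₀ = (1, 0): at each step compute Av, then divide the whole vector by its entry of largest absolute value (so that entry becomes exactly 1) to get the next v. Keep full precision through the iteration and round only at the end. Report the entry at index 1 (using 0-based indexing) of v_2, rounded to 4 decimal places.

1.0000

Av0 = (0.00000, 2.00000); divide by 2.00000 → v1 = (0.00000, 1.00000)
Av1 = (2.00000, 6.00000); divide by 6.00000 → v2 = (0.33333, 1.00000)
Requested entry of v2: 12/12 = 1.0000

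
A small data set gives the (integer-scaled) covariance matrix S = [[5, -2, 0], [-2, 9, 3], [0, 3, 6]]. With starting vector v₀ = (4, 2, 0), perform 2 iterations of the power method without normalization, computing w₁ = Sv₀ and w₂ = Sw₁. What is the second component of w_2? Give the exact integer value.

w1 = Sv₀ = (5·4 + (-2)·2 + 0·0; (-2)·4 + 9·2 + 3·0; 0·4 + 3·2 + 6·0) = (16, 10, 6)
w2 = Sw1 = (5·16 + (-2)·10 + 0·6; (-2)·16 + 9·10 + 3·6; 0·16 + 3·10 + 6·6) = (60, 76, 66)
The requested component of w2 is 76.

76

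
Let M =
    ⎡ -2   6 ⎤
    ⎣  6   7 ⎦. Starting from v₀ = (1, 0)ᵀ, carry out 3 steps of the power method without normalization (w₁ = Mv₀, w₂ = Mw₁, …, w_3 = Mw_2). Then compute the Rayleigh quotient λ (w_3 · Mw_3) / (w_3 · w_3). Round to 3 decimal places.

λ ≈ 9.118

w1 = Mv₀ = ((-2)·1 + 6·0; 6·1 + 7·0) = (-2, 6)
w2 = Mw1 = ((-2)·(-2) + 6·6; 6·(-2) + 7·6) = (40, 30)
w3 = Mw2 = (100, 450)
Mw3 = (2500, 3750)
w3·Mw3 = 100·2500 + 450·3750 = 1937500; w3·w3 = 100·100 + 450·450 = 212500
λ ≈ 1937500/212500 = 9.118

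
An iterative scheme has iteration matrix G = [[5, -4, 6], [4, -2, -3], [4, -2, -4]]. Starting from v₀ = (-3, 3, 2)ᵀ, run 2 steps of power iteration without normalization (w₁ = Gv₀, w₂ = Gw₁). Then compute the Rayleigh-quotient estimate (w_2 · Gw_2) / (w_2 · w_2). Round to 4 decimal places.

w1 = Gv₀ = (5·(-3) + (-4)·3 + 6·2; 4·(-3) + (-2)·3 + (-3)·2; 4·(-3) + (-2)·3 + (-4)·2) = (-15, -24, -26)
w2 = Gw1 = (5·(-15) + (-4)·(-24) + 6·(-26); 4·(-15) + (-2)·(-24) + (-3)·(-26); 4·(-15) + (-2)·(-24) + (-4)·(-26)) = (-135, 66, 92)
Gw2 = (-387, -948, -1040)
w2·Gw2 = (-135)·(-387) + 66·(-948) + 92·(-1040) = -106003; w2·w2 = (-135)·(-135) + 66·66 + 92·92 = 31045
λ ≈ -106003/31045 = -3.4145

λ ≈ -3.4145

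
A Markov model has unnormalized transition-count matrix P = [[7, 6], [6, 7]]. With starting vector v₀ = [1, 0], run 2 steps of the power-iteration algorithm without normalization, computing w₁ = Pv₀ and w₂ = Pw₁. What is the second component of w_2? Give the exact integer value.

84

w1 = Pv₀ = (7, 6)
w2 = Pw1 = (85, 84)
The requested component of w2 is 84.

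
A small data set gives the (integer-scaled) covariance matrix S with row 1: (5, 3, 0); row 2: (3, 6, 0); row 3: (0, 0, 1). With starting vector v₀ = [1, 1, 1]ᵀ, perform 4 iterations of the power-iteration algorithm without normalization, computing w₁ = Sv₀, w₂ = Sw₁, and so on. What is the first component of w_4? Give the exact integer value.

4852

w1 = Sv₀ = (5·1 + 3·1 + 0·1; 3·1 + 6·1 + 0·1; 0·1 + 0·1 + 1·1) = (8, 9, 1)
w2 = Sw1 = (5·8 + 3·9 + 0·1; 3·8 + 6·9 + 0·1; 0·8 + 0·9 + 1·1) = (67, 78, 1)
w3 = Sw2 = (569, 669, 1)
w4 = Sw3 = (4852, 5721, 1)
The requested component of w4 is 4852.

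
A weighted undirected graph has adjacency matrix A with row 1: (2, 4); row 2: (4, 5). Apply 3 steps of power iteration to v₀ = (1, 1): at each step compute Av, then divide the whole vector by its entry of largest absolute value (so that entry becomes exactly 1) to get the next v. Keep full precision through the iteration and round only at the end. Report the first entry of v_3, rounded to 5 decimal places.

0.69274

Av0 = (6.000000, 9.000000); divide by 9.000000 → v1 = (0.666667, 1.000000)
Av1 = (5.333333, 7.666667); divide by 7.666667 → v2 = (0.695652, 1.000000)
Av2 = (5.391304, 7.782609); divide by 7.782609 → v3 = (0.692737, 1.000000)
Requested entry of v3: 372/537 = 0.69274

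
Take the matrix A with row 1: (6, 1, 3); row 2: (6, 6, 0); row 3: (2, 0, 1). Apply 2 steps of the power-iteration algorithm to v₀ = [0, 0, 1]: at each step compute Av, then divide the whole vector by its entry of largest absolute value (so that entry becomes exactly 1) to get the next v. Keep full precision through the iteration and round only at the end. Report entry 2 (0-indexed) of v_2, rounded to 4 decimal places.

Av0 = (3.00000, 0.00000, 1.00000); divide by 3.00000 → v1 = (1.00000, 0.00000, 0.33333)
Av1 = (7.00000, 6.00000, 2.33333); divide by 7.00000 → v2 = (1.00000, 0.85714, 0.33333)
Requested entry of v2: 7/21 = 0.3333

0.3333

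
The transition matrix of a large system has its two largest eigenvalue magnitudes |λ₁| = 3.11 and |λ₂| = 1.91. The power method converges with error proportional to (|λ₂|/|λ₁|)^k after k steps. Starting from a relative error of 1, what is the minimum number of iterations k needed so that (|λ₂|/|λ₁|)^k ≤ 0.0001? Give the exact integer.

|λ₂/λ₁| = 1.91/3.11 = 0.61415
Need k ≥ ln(0.0001) / ln(0.61415) = -9.2103 / -0.4875 ≈ 18.892
Smallest integer k satisfying the bound: 19

19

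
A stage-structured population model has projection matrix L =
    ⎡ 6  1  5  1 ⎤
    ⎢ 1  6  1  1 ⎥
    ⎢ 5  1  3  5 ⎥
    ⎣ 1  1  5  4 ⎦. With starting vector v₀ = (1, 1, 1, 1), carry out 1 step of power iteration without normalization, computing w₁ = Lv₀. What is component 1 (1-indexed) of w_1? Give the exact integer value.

w1 = Lv₀ = (6·1 + 1·1 + 5·1 + 1·1; 1·1 + 6·1 + 1·1 + 1·1; 5·1 + 1·1 + 3·1 + 5·1; 1·1 + 1·1 + 5·1 + 4·1) = (13, 9, 14, 11)
The requested component of w1 is 13.

13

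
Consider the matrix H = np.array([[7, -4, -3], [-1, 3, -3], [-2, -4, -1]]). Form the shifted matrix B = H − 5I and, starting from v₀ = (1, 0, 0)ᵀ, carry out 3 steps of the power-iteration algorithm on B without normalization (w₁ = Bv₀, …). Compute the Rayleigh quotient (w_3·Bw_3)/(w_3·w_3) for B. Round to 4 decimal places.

μ ≈ -8.9642

B = H − 5I has rows (2, -4, -3); (-1, -2, -3); (-2, -4, -6)
w1 = Bv₀ = (2, -1, -2)
w2 = Bw1 = (14, 6, 12)
w3 = Bw2 = (-32, -62, -124)
Bw3 = (556, 528, 1056)
w3·Bw3 = -181472; w3·w3 = 20244; μ ≈ -181472/20244 = -8.9642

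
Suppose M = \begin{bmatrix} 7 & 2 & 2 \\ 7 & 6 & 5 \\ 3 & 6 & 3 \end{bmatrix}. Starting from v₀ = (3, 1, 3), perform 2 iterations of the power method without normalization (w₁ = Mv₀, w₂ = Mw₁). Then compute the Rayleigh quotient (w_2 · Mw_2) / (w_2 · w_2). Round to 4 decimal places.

λ ≈ 13.5634

w1 = Mv₀ = (29, 42, 24)
w2 = Mw1 = (335, 575, 411)
Mw2 = (4317, 7850, 5688)
w2·Mw2 = 335·4317 + 575·7850 + 411·5688 = 8297713; w2·w2 = 335·335 + 575·575 + 411·411 = 611771
λ ≈ 8297713/611771 = 13.5634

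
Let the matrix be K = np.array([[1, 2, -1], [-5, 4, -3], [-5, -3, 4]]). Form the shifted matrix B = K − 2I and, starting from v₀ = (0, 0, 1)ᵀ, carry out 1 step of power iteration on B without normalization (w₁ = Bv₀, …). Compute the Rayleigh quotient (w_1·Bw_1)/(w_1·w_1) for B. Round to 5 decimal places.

4.57143

B = K − 2I has rows (-1, 2, -1); (-5, 2, -3); (-5, -3, 2)
w1 = Bv₀ = ((-1)·0 + 2·0 + (-1)·1; (-5)·0 + 2·0 + (-3)·1; (-5)·0 + (-3)·0 + 2·1) = (-1, -3, 2)
Bw1 = (-7, -7, 18)
w1·Bw1 = 64; w1·w1 = 14; μ ≈ 64/14 = 4.57143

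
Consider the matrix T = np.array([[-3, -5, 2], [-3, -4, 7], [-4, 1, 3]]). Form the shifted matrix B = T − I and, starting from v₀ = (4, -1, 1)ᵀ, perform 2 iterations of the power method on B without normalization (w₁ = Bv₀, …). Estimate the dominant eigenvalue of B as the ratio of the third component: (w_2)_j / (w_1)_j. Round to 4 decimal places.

μ ≈ -0.4000

B = T − I has rows (-4, -5, 2); (-3, -5, 7); (-4, 1, 2)
w1 = Bv₀ = ((-4)·4 + (-5)·(-1) + 2·1; (-3)·4 + (-5)·(-1) + 7·1; (-4)·4 + 1·(-1) + 2·1) = (-9, 0, -15)
w2 = Bw1 = ((-4)·(-9) + (-5)·0 + 2·(-15); (-3)·(-9) + (-5)·0 + 7·(-15); (-4)·(-9) + 1·0 + 2·(-15)) = (6, -78, 6)
Ratio: 6/-15 = -0.4000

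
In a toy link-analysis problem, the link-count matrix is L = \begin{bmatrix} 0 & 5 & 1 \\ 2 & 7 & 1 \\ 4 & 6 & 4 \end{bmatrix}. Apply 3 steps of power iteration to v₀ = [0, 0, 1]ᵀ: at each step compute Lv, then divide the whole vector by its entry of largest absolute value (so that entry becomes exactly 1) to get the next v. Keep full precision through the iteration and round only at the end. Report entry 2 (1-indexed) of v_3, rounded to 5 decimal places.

Lv0 = (1.000000, 1.000000, 4.000000); divide by 4.000000 → v1 = (0.250000, 0.250000, 1.000000)
Lv1 = (2.250000, 3.250000, 6.500000); divide by 6.500000 → v2 = (0.346154, 0.500000, 1.000000)
Lv2 = (3.500000, 5.192308, 8.384615); divide by 8.384615 → v3 = (0.417431, 0.619266, 1.000000)
Requested entry of v3: 135/218 = 0.61927

0.61927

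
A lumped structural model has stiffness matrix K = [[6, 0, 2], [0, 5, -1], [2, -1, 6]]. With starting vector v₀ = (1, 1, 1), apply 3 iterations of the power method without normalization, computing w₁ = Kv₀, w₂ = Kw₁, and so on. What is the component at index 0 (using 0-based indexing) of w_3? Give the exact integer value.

w1 = Kv₀ = (6·1 + 0·1 + 2·1; 0·1 + 5·1 + (-1)·1; 2·1 + (-1)·1 + 6·1) = (8, 4, 7)
w2 = Kw1 = (6·8 + 0·4 + 2·7; 0·8 + 5·4 + (-1)·7; 2·8 + (-1)·4 + 6·7) = (62, 13, 54)
w3 = Kw2 = (480, 11, 435)
The requested component of w3 is 480.

480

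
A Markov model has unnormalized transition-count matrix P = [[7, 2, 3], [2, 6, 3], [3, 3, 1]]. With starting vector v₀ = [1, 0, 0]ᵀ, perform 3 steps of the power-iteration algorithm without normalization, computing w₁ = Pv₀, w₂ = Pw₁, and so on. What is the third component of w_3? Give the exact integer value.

321

w1 = Pv₀ = (7, 2, 3)
w2 = Pw1 = (62, 35, 30)
w3 = Pw2 = (594, 424, 321)
The requested component of w3 is 321.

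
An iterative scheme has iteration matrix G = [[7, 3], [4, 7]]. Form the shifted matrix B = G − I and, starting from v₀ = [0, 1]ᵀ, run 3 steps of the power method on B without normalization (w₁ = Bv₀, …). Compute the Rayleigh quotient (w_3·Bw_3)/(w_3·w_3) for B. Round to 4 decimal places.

9.4426

B = G − I has rows (6, 3); (4, 6)
w1 = Bv₀ = (3, 6)
w2 = Bw1 = (36, 48)
w3 = Bw2 = (360, 432)
Bw3 = (3456, 4032)
w3·Bw3 = 2985984; w3·w3 = 316224; μ ≈ 2985984/316224 = 9.4426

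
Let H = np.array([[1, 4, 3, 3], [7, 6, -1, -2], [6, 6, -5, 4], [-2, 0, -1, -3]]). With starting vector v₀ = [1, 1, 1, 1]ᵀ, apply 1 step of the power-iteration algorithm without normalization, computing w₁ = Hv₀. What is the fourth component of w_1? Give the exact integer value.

w1 = Hv₀ = (1·1 + 4·1 + 3·1 + 3·1; 7·1 + 6·1 + (-1)·1 + (-2)·1; 6·1 + 6·1 + (-5)·1 + 4·1; (-2)·1 + 0·1 + (-1)·1 + (-3)·1) = (11, 10, 11, -6)
The requested component of w1 is -6.

-6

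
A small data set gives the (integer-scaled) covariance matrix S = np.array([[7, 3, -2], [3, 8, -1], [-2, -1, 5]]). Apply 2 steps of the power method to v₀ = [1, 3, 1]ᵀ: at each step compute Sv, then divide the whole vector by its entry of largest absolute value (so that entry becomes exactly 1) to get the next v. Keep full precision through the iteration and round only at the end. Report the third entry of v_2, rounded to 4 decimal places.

Sv0 = (14.00000, 26.00000, 0.00000); divide by 26.00000 → v1 = (0.53846, 1.00000, 0.00000)
Sv1 = (6.76923, 9.61538, -2.07692); divide by 9.61538 → v2 = (0.70400, 1.00000, -0.21600)
Requested entry of v2: -54/250 = -0.2160

-0.2160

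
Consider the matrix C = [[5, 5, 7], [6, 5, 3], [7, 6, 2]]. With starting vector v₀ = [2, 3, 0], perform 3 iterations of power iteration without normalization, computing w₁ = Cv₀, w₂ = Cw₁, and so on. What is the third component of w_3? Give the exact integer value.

6476

w1 = Cv₀ = (5·2 + 5·3 + 7·0; 6·2 + 5·3 + 3·0; 7·2 + 6·3 + 2·0) = (25, 27, 32)
w2 = Cw1 = (5·25 + 5·27 + 7·32; 6·25 + 5·27 + 3·32; 7·25 + 6·27 + 2·32) = (484, 381, 401)
w3 = Cw2 = (7132, 6012, 6476)
The requested component of w3 is 6476.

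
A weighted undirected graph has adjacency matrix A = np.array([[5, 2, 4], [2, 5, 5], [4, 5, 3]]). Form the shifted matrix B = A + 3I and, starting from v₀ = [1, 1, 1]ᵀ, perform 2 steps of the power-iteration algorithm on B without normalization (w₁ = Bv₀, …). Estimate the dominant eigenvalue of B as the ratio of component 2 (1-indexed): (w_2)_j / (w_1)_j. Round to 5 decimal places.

14.86667

B = A + 3I has rows (8, 2, 4); (2, 8, 5); (4, 5, 6)
w1 = Bv₀ = (8·1 + 2·1 + 4·1; 2·1 + 8·1 + 5·1; 4·1 + 5·1 + 6·1) = (14, 15, 15)
w2 = Bw1 = (8·14 + 2·15 + 4·15; 2·14 + 8·15 + 5·15; 4·14 + 5·15 + 6·15) = (202, 223, 221)
Ratio: 223/15 = 14.86667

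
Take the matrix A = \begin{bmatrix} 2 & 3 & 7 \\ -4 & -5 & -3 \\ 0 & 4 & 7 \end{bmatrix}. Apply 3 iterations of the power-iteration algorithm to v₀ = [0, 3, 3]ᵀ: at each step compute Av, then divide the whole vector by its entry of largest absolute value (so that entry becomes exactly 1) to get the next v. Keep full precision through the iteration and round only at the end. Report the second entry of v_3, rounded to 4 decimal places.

Av0 = (30.00000, -24.00000, 33.00000); divide by 33.00000 → v1 = (0.90909, -0.72727, 1.00000)
Av1 = (6.63636, -3.00000, 4.09091); divide by 6.63636 → v2 = (1.00000, -0.45205, 0.61644)
Av2 = (4.95890, -3.58904, 2.50685); divide by 4.95890 → v3 = (1.00000, -0.72376, 0.50552)
Requested entry of v3: -786/1086 = -0.7238

-0.7238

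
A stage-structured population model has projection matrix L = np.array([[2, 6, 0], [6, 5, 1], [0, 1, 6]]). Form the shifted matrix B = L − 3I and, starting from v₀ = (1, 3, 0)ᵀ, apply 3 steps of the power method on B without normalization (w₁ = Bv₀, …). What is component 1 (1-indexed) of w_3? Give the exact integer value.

719

B = L − 3I has rows (-1, 6, 0); (6, 2, 1); (0, 1, 3)
w1 = Bv₀ = ((-1)·1 + 6·3 + 0·0; 6·1 + 2·3 + 1·0; 0·1 + 1·3 + 3·0) = (17, 12, 3)
w2 = Bw1 = ((-1)·17 + 6·12 + 0·3; 6·17 + 2·12 + 1·3; 0·17 + 1·12 + 3·3) = (55, 129, 21)
w3 = Bw2 = (719, 609, 192)
Requested component of w3: 719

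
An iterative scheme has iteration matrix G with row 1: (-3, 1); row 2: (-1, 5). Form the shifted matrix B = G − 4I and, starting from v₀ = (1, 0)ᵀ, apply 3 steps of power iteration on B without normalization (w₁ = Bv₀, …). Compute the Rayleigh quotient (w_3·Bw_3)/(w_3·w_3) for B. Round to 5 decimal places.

B = G − 4I has rows (-7, 1); (-1, 1)
w1 = Bv₀ = (-7, -1)
w2 = Bw1 = (48, 6)
w3 = Bw2 = (-330, -42)
Bw3 = (2268, 288)
w3·Bw3 = -760536; w3·w3 = 110664; μ ≈ -760536/110664 = -6.87248

-6.87248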